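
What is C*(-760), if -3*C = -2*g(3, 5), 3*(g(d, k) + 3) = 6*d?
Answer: -1520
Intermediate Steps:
g(d, k) = -3 + 2*d (g(d, k) = -3 + (6*d)/3 = -3 + 2*d)
C = 2 (C = -(-2)*(-3 + 2*3)/3 = -(-2)*(-3 + 6)/3 = -(-2)*3/3 = -1/3*(-6) = 2)
C*(-760) = 2*(-760) = -1520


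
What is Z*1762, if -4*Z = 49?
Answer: -43169/2 ≈ -21585.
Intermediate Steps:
Z = -49/4 (Z = -¼*49 = -49/4 ≈ -12.250)
Z*1762 = -49/4*1762 = -43169/2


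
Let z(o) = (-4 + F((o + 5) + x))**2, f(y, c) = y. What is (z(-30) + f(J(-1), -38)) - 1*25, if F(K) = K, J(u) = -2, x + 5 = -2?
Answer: 1269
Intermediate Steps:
x = -7 (x = -5 - 2 = -7)
z(o) = (-6 + o)**2 (z(o) = (-4 + ((o + 5) - 7))**2 = (-4 + ((5 + o) - 7))**2 = (-4 + (-2 + o))**2 = (-6 + o)**2)
(z(-30) + f(J(-1), -38)) - 1*25 = ((-6 - 30)**2 - 2) - 1*25 = ((-36)**2 - 2) - 25 = (1296 - 2) - 25 = 1294 - 25 = 1269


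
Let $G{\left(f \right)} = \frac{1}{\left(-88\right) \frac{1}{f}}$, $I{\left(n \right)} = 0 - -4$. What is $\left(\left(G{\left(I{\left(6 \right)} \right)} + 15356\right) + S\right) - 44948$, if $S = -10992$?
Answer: $- \frac{892849}{22} \approx -40584.0$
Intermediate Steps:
$I{\left(n \right)} = 4$ ($I{\left(n \right)} = 0 + 4 = 4$)
$G{\left(f \right)} = - \frac{f}{88}$
$\left(\left(G{\left(I{\left(6 \right)} \right)} + 15356\right) + S\right) - 44948 = \left(\left(\left(- \frac{1}{88}\right) 4 + 15356\right) - 10992\right) - 44948 = \left(\left(- \frac{1}{22} + 15356\right) - 10992\right) - 44948 = \left(\frac{337831}{22} - 10992\right) - 44948 = \frac{96007}{22} - 44948 = - \frac{892849}{22}$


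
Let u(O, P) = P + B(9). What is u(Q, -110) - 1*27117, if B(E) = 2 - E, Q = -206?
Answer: -27234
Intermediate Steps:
u(O, P) = -7 + P (u(O, P) = P + (2 - 1*9) = P + (2 - 9) = P - 7 = -7 + P)
u(Q, -110) - 1*27117 = (-7 - 110) - 1*27117 = -117 - 27117 = -27234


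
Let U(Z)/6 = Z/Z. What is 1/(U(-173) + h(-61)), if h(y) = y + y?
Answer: -1/116 ≈ -0.0086207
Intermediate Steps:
U(Z) = 6 (U(Z) = 6*(Z/Z) = 6*1 = 6)
h(y) = 2*y
1/(U(-173) + h(-61)) = 1/(6 + 2*(-61)) = 1/(6 - 122) = 1/(-116) = -1/116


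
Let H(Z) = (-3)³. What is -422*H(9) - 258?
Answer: 11136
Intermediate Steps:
H(Z) = -27
-422*H(9) - 258 = -422*(-27) - 258 = 11394 - 258 = 11136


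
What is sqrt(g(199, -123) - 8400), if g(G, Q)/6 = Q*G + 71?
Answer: 6*I*sqrt(4301) ≈ 393.49*I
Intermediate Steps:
g(G, Q) = 426 + 6*G*Q (g(G, Q) = 6*(Q*G + 71) = 6*(G*Q + 71) = 6*(71 + G*Q) = 426 + 6*G*Q)
sqrt(g(199, -123) - 8400) = sqrt((426 + 6*199*(-123)) - 8400) = sqrt((426 - 146862) - 8400) = sqrt(-146436 - 8400) = sqrt(-154836) = 6*I*sqrt(4301)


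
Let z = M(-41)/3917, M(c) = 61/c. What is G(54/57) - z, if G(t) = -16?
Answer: -2569491/160597 ≈ -16.000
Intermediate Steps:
z = -61/160597 (z = (61/(-41))/3917 = (61*(-1/41))*(1/3917) = -61/41*1/3917 = -61/160597 ≈ -0.00037983)
G(54/57) - z = -16 - 1*(-61/160597) = -16 + 61/160597 = -2569491/160597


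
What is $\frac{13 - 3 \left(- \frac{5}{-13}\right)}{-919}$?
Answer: $- \frac{154}{11947} \approx -0.01289$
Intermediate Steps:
$\frac{13 - 3 \left(- \frac{5}{-13}\right)}{-919} = \left(13 - 3 \left(\left(-5\right) \left(- \frac{1}{13}\right)\right)\right) \left(- \frac{1}{919}\right) = \left(13 - \frac{15}{13}\right) \left(- \frac{1}{919}\right) = \frac{154}{13} \left(- \frac{1}{919}\right) = - \frac{154}{11947}$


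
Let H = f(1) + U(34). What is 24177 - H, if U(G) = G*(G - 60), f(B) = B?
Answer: 25060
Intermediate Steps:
U(G) = G*(-60 + G)
H = -883 (H = 1 + 34*(-60 + 34) = 1 + 34*(-26) = 1 - 884 = -883)
24177 - H = 24177 - 1*(-883) = 24177 + 883 = 25060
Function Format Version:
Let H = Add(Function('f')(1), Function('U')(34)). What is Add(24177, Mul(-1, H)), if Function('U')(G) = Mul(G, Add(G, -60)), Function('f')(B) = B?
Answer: 25060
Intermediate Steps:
Function('U')(G) = Mul(G, Add(-60, G))
H = -883 (H = Add(1, Mul(34, Add(-60, 34))) = Add(1, Mul(34, -26)) = Add(1, -884) = -883)
Add(24177, Mul(-1, H)) = Add(24177, Mul(-1, -883)) = Add(24177, 883) = 25060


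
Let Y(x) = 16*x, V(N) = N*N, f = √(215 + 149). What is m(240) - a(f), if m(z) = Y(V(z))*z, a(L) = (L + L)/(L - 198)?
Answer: 1073848320091/4855 + 99*√91/4855 ≈ 2.2118e+8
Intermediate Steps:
f = 2*√91 (f = √364 = 2*√91 ≈ 19.079)
V(N) = N²
a(L) = 2*L/(-198 + L) (a(L) = (2*L)/(-198 + L) = 2*L/(-198 + L))
m(z) = 16*z³ (m(z) = (16*z²)*z = 16*z³)
m(240) - a(f) = 16*240³ - 2*2*√91/(-198 + 2*√91) = 16*13824000 - 4*√91/(-198 + 2*√91) = 221184000 - 4*√91/(-198 + 2*√91)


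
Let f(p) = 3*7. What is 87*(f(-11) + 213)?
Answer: 20358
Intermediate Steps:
f(p) = 21
87*(f(-11) + 213) = 87*(21 + 213) = 87*234 = 20358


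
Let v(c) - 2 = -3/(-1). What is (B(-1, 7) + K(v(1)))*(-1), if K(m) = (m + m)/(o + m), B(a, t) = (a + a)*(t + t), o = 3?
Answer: 107/4 ≈ 26.750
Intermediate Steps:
v(c) = 5 (v(c) = 2 - 3/(-1) = 2 - 3*(-1) = 2 + 3 = 5)
B(a, t) = 4*a*t (B(a, t) = (2*a)*(2*t) = 4*a*t)
K(m) = 2*m/(3 + m) (K(m) = (m + m)/(3 + m) = (2*m)/(3 + m) = 2*m/(3 + m))
(B(-1, 7) + K(v(1)))*(-1) = (4*(-1)*7 + 2*5/(3 + 5))*(-1) = (-28 + 2*5/8)*(-1) = (-28 + 2*5*(⅛))*(-1) = (-28 + 5/4)*(-1) = -107/4*(-1) = 107/4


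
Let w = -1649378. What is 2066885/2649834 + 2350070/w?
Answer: -1409110370425/2185288951626 ≈ -0.64482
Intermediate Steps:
2066885/2649834 + 2350070/w = 2066885/2649834 + 2350070/(-1649378) = 2066885*(1/2649834) + 2350070*(-1/1649378) = 2066885/2649834 - 1175035/824689 = -1409110370425/2185288951626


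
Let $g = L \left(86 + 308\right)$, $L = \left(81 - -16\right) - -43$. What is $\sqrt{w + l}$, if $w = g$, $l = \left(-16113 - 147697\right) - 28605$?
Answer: $i \sqrt{137255} \approx 370.48 i$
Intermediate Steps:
$L = 140$ ($L = \left(81 + 16\right) + 43 = 97 + 43 = 140$)
$l = -192415$ ($l = -163810 - 28605 = -192415$)
$g = 55160$ ($g = 140 \left(86 + 308\right) = 140 \cdot 394 = 55160$)
$w = 55160$
$\sqrt{w + l} = \sqrt{55160 - 192415} = \sqrt{-137255} = i \sqrt{137255}$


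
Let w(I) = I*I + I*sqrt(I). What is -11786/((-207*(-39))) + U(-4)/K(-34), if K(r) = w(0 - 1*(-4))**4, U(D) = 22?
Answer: -72409895/49600512 ≈ -1.4599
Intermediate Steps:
w(I) = I**2 + I**(3/2)
K(r) = 331776 (K(r) = ((0 - 1*(-4))**2 + (0 - 1*(-4))**(3/2))**4 = ((0 + 4)**2 + (0 + 4)**(3/2))**4 = (4**2 + 4**(3/2))**4 = (16 + 8)**4 = 24**4 = 331776)
-11786/((-207*(-39))) + U(-4)/K(-34) = -11786/((-207*(-39))) + 22/331776 = -11786/8073 + 22*(1/331776) = -11786*1/8073 + 11/165888 = -11786/8073 + 11/165888 = -72409895/49600512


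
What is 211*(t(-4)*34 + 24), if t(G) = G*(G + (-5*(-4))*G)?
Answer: 2415528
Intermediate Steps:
t(G) = 21*G² (t(G) = G*(G + 20*G) = G*(21*G) = 21*G²)
211*(t(-4)*34 + 24) = 211*((21*(-4)²)*34 + 24) = 211*((21*16)*34 + 24) = 211*(336*34 + 24) = 211*(11424 + 24) = 211*11448 = 2415528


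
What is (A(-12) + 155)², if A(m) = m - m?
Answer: 24025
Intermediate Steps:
A(m) = 0
(A(-12) + 155)² = (0 + 155)² = 155² = 24025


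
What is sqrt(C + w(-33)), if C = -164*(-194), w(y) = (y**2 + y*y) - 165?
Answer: sqrt(33829) ≈ 183.93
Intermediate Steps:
w(y) = -165 + 2*y**2 (w(y) = (y**2 + y**2) - 165 = 2*y**2 - 165 = -165 + 2*y**2)
C = 31816
sqrt(C + w(-33)) = sqrt(31816 + (-165 + 2*(-33)**2)) = sqrt(31816 + (-165 + 2*1089)) = sqrt(31816 + (-165 + 2178)) = sqrt(31816 + 2013) = sqrt(33829)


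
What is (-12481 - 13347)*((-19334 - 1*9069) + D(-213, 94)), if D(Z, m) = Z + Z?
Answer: 744595412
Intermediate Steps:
D(Z, m) = 2*Z
(-12481 - 13347)*((-19334 - 1*9069) + D(-213, 94)) = (-12481 - 13347)*((-19334 - 1*9069) + 2*(-213)) = -25828*((-19334 - 9069) - 426) = -25828*(-28403 - 426) = -25828*(-28829) = 744595412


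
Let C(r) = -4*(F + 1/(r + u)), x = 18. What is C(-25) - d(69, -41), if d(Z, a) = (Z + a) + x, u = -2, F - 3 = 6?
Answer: -2210/27 ≈ -81.852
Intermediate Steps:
F = 9 (F = 3 + 6 = 9)
d(Z, a) = 18 + Z + a (d(Z, a) = (Z + a) + 18 = 18 + Z + a)
C(r) = -36 - 4/(-2 + r) (C(r) = -4*(9 + 1/(r - 2)) = -4*(9 + 1/(-2 + r)) = -36 - 4/(-2 + r))
C(-25) - d(69, -41) = 4*(17 - 9*(-25))/(-2 - 25) - (18 + 69 - 41) = 4*(17 + 225)/(-27) - 1*46 = 4*(-1/27)*242 - 46 = -968/27 - 46 = -2210/27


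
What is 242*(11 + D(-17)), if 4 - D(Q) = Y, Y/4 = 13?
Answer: -8954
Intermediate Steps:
Y = 52 (Y = 4*13 = 52)
D(Q) = -48 (D(Q) = 4 - 1*52 = 4 - 52 = -48)
242*(11 + D(-17)) = 242*(11 - 48) = 242*(-37) = -8954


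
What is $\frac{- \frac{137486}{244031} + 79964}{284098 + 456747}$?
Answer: $\frac{19513557398}{180789146195} \approx 0.10794$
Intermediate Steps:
$\frac{- \frac{137486}{244031} + 79964}{284098 + 456747} = \frac{\left(-137486\right) \frac{1}{244031} + 79964}{740845} = \left(- \frac{137486}{244031} + 79964\right) \frac{1}{740845} = \frac{19513557398}{244031} \cdot \frac{1}{740845} = \frac{19513557398}{180789146195}$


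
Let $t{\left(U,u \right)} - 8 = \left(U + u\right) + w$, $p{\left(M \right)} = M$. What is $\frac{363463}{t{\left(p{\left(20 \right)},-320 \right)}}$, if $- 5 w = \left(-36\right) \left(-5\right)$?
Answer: $- \frac{363463}{328} \approx -1108.1$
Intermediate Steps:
$w = -36$ ($w = - \frac{\left(-36\right) \left(-5\right)}{5} = \left(- \frac{1}{5}\right) 180 = -36$)
$t{\left(U,u \right)} = -28 + U + u$ ($t{\left(U,u \right)} = 8 - \left(36 - U - u\right) = 8 + \left(-36 + U + u\right) = -28 + U + u$)
$\frac{363463}{t{\left(p{\left(20 \right)},-320 \right)}} = \frac{363463}{-28 + 20 - 320} = \frac{363463}{-328} = 363463 \left(- \frac{1}{328}\right) = - \frac{363463}{328}$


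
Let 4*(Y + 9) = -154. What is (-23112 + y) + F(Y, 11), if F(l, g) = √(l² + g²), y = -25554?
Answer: -48666 + √9509/2 ≈ -48617.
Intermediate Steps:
Y = -95/2 (Y = -9 + (¼)*(-154) = -9 - 77/2 = -95/2 ≈ -47.500)
F(l, g) = √(g² + l²)
(-23112 + y) + F(Y, 11) = (-23112 - 25554) + √(11² + (-95/2)²) = -48666 + √(121 + 9025/4) = -48666 + √(9509/4) = -48666 + √9509/2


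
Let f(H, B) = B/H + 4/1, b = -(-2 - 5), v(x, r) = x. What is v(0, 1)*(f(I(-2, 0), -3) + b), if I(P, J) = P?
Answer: 0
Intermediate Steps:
b = 7 (b = -1*(-7) = 7)
f(H, B) = 4 + B/H (f(H, B) = B/H + 4*1 = B/H + 4 = 4 + B/H)
v(0, 1)*(f(I(-2, 0), -3) + b) = 0*((4 - 3/(-2)) + 7) = 0*((4 - 3*(-½)) + 7) = 0*((4 + 3/2) + 7) = 0*(11/2 + 7) = 0*(25/2) = 0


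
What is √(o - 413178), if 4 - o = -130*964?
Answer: I*√287854 ≈ 536.52*I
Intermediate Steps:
o = 125324 (o = 4 - (-130)*964 = 4 - 1*(-125320) = 4 + 125320 = 125324)
√(o - 413178) = √(125324 - 413178) = √(-287854) = I*√287854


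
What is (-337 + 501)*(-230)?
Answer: -37720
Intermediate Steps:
(-337 + 501)*(-230) = 164*(-230) = -37720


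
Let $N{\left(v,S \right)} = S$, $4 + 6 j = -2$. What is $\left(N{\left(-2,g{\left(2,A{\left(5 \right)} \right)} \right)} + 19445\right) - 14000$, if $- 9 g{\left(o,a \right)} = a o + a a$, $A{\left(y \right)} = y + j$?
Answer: $\frac{16327}{3} \approx 5442.3$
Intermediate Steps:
$j = -1$ ($j = - \frac{2}{3} + \frac{1}{6} \left(-2\right) = - \frac{2}{3} - \frac{1}{3} = -1$)
$A{\left(y \right)} = -1 + y$ ($A{\left(y \right)} = y - 1 = -1 + y$)
$g{\left(o,a \right)} = - \frac{a^{2}}{9} - \frac{a o}{9}$ ($g{\left(o,a \right)} = - \frac{a o + a a}{9} = - \frac{a o + a^{2}}{9} = - \frac{a^{2} + a o}{9} = - \frac{a^{2}}{9} - \frac{a o}{9}$)
$\left(N{\left(-2,g{\left(2,A{\left(5 \right)} \right)} \right)} + 19445\right) - 14000 = \left(- \frac{\left(-1 + 5\right) \left(\left(-1 + 5\right) + 2\right)}{9} + 19445\right) - 14000 = \left(\left(- \frac{1}{9}\right) 4 \left(4 + 2\right) + 19445\right) - 14000 = \left(\left(- \frac{1}{9}\right) 4 \cdot 6 + 19445\right) - 14000 = \left(- \frac{8}{3} + 19445\right) - 14000 = \frac{58327}{3} - 14000 = \frac{16327}{3}$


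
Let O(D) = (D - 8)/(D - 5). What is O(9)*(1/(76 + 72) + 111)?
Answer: 16429/592 ≈ 27.752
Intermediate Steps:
O(D) = (-8 + D)/(-5 + D)
O(9)*(1/(76 + 72) + 111) = ((-8 + 9)/(-5 + 9))*(1/(76 + 72) + 111) = (1/4)*(1/148 + 111) = ((¼)*1)*(1/148 + 111) = (¼)*(16429/148) = 16429/592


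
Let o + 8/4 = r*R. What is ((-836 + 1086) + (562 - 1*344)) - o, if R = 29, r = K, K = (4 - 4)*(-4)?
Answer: 470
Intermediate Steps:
K = 0 (K = 0*(-4) = 0)
r = 0
o = -2 (o = -2 + 0*29 = -2 + 0 = -2)
((-836 + 1086) + (562 - 1*344)) - o = ((-836 + 1086) + (562 - 1*344)) - 1*(-2) = (250 + (562 - 344)) + 2 = (250 + 218) + 2 = 468 + 2 = 470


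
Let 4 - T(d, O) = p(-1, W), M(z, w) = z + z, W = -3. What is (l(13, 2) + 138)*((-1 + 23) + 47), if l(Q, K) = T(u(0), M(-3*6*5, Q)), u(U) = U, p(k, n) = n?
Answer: 10005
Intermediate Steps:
M(z, w) = 2*z
T(d, O) = 7 (T(d, O) = 4 - 1*(-3) = 4 + 3 = 7)
l(Q, K) = 7
(l(13, 2) + 138)*((-1 + 23) + 47) = (7 + 138)*((-1 + 23) + 47) = 145*(22 + 47) = 145*69 = 10005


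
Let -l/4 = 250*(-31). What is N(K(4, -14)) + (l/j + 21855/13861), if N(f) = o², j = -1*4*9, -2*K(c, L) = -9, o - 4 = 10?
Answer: -82775251/124749 ≈ -663.53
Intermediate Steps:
o = 14 (o = 4 + 10 = 14)
K(c, L) = 9/2 (K(c, L) = -½*(-9) = 9/2)
j = -36 (j = -4*9 = -36)
l = 31000 (l = -1000*(-31) = -4*(-7750) = 31000)
N(f) = 196 (N(f) = 14² = 196)
N(K(4, -14)) + (l/j + 21855/13861) = 196 + (31000/(-36) + 21855/13861) = 196 + (31000*(-1/36) + 21855*(1/13861)) = 196 + (-7750/9 + 21855/13861) = 196 - 107226055/124749 = -82775251/124749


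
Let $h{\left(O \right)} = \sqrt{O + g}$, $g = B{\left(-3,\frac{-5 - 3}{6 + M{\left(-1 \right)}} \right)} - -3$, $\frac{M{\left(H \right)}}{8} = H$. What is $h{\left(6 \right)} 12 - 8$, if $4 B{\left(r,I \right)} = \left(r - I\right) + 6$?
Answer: $-8 + 6 \sqrt{35} \approx 27.496$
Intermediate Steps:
$M{\left(H \right)} = 8 H$
$B{\left(r,I \right)} = \frac{3}{2} - \frac{I}{4} + \frac{r}{4}$ ($B{\left(r,I \right)} = \frac{\left(r - I\right) + 6}{4} = \frac{6 + r - I}{4} = \frac{3}{2} - \frac{I}{4} + \frac{r}{4}$)
$g = \frac{11}{4}$ ($g = \left(\frac{3}{2} - \frac{\left(-5 - 3\right) \frac{1}{6 + 8 \left(-1\right)}}{4} + \frac{1}{4} \left(-3\right)\right) - -3 = \left(\frac{3}{2} - \frac{\left(-8\right) \frac{1}{6 - 8}}{4} - \frac{3}{4}\right) + 3 = \left(\frac{3}{2} - \frac{\left(-8\right) \frac{1}{-2}}{4} - \frac{3}{4}\right) + 3 = \left(\frac{3}{2} - \frac{\left(-8\right) \left(- \frac{1}{2}\right)}{4} - \frac{3}{4}\right) + 3 = \left(\frac{3}{2} - 1 - \frac{3}{4}\right) + 3 = - \frac{1}{4} + 3 = \frac{11}{4} \approx 2.75$)
$h{\left(O \right)} = \sqrt{\frac{11}{4} + O}$ ($h{\left(O \right)} = \sqrt{O + \frac{11}{4}} = \sqrt{\frac{11}{4} + O}$)
$h{\left(6 \right)} 12 - 8 = \frac{\sqrt{11 + 4 \cdot 6}}{2} \cdot 12 - 8 = \frac{\sqrt{11 + 24}}{2} \cdot 12 - 8 = \frac{\sqrt{35}}{2} \cdot 12 - 8 = 6 \sqrt{35} - 8 = -8 + 6 \sqrt{35}$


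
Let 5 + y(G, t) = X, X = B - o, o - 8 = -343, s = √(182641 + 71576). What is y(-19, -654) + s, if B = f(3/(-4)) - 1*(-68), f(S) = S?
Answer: 1589/4 + √254217 ≈ 901.45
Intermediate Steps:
s = √254217 ≈ 504.20
o = -335 (o = 8 - 343 = -335)
B = 269/4 (B = 3/(-4) - 1*(-68) = 3*(-¼) + 68 = -¾ + 68 = 269/4 ≈ 67.250)
X = 1609/4 (X = 269/4 - 1*(-335) = 269/4 + 335 = 1609/4 ≈ 402.25)
y(G, t) = 1589/4 (y(G, t) = -5 + 1609/4 = 1589/4)
y(-19, -654) + s = 1589/4 + √254217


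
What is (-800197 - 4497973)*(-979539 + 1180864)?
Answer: -1066654075250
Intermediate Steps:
(-800197 - 4497973)*(-979539 + 1180864) = -5298170*201325 = -1066654075250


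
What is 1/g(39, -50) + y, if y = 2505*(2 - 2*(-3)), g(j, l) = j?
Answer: 781561/39 ≈ 20040.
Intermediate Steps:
y = 20040 (y = 2505*(2 + 6) = 2505*8 = 20040)
1/g(39, -50) + y = 1/39 + 20040 = 781561/39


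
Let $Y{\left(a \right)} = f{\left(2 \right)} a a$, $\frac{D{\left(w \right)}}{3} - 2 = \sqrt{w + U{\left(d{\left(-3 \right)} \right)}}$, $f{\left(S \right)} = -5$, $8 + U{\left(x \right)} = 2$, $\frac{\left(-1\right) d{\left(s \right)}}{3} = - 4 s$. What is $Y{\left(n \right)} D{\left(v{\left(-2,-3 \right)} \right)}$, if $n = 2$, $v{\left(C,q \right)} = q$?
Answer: $-120 - 180 i \approx -120.0 - 180.0 i$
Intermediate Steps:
$d{\left(s \right)} = 12 s$ ($d{\left(s \right)} = - 3 \left(- 4 s\right) = 12 s$)
$U{\left(x \right)} = -6$ ($U{\left(x \right)} = -8 + 2 = -6$)
$D{\left(w \right)} = 6 + 3 \sqrt{-6 + w}$ ($D{\left(w \right)} = 6 + 3 \sqrt{w - 6} = 6 + 3 \sqrt{-6 + w}$)
$Y{\left(a \right)} = - 5 a^{2}$ ($Y{\left(a \right)} = - 5 a a = - 5 a^{2}$)
$Y{\left(n \right)} D{\left(v{\left(-2,-3 \right)} \right)} = - 5 \cdot 2^{2} \left(6 + 3 \sqrt{-6 - 3}\right) = \left(-5\right) 4 \left(6 + 3 \sqrt{-9}\right) = - 20 \left(6 + 3 \cdot 3 i\right) = - 20 \left(6 + 9 i\right) = -120 - 180 i$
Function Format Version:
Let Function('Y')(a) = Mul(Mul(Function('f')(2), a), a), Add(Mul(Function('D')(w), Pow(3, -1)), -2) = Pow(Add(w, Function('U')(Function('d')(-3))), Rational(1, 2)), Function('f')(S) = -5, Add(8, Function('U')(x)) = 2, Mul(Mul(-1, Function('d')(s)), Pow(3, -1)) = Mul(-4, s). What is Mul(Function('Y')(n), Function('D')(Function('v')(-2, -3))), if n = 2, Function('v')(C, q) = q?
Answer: Add(-120, Mul(-180, I)) ≈ Add(-120.00, Mul(-180.00, I))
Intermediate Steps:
Function('d')(s) = Mul(12, s) (Function('d')(s) = Mul(-3, Mul(-4, s)) = Mul(12, s))
Function('U')(x) = -6 (Function('U')(x) = Add(-8, 2) = -6)
Function('D')(w) = Add(6, Mul(3, Pow(Add(-6, w), Rational(1, 2)))) (Function('D')(w) = Add(6, Mul(3, Pow(Add(w, -6), Rational(1, 2)))) = Add(6, Mul(3, Pow(Add(-6, w), Rational(1, 2)))))
Function('Y')(a) = Mul(-5, Pow(a, 2)) (Function('Y')(a) = Mul(Mul(-5, a), a) = Mul(-5, Pow(a, 2)))
Mul(Function('Y')(n), Function('D')(Function('v')(-2, -3))) = Mul(Mul(-5, Pow(2, 2)), Add(6, Mul(3, Pow(Add(-6, -3), Rational(1, 2))))) = Mul(Mul(-5, 4), Add(6, Mul(3, Pow(-9, Rational(1, 2))))) = Mul(-20, Add(6, Mul(3, Mul(3, I)))) = Mul(-20, Add(6, Mul(9, I))) = Add(-120, Mul(-180, I))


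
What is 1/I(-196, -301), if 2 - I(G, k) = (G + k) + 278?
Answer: 1/221 ≈ 0.0045249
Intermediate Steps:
I(G, k) = -276 - G - k (I(G, k) = 2 - ((G + k) + 278) = 2 - (278 + G + k) = 2 + (-278 - G - k) = -276 - G - k)
1/I(-196, -301) = 1/(-276 - 1*(-196) - 1*(-301)) = 1/(-276 + 196 + 301) = 1/221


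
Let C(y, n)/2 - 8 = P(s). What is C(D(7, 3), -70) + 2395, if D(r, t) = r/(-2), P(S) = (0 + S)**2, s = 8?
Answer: 2539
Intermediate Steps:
P(S) = S**2
D(r, t) = -r/2 (D(r, t) = r*(-1/2) = -r/2)
C(y, n) = 144 (C(y, n) = 16 + 2*8**2 = 16 + 2*64 = 16 + 128 = 144)
C(D(7, 3), -70) + 2395 = 144 + 2395 = 2539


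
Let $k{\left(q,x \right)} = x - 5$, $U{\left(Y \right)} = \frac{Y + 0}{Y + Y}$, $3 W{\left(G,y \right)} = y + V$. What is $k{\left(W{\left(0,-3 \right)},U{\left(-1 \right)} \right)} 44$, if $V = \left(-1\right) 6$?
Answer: $-198$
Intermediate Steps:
$V = -6$
$W{\left(G,y \right)} = -2 + \frac{y}{3}$ ($W{\left(G,y \right)} = \frac{y - 6}{3} = \frac{-6 + y}{3} = -2 + \frac{y}{3}$)
$U{\left(Y \right)} = \frac{1}{2}$ ($U{\left(Y \right)} = \frac{Y}{2 Y} = Y \frac{1}{2 Y} = \frac{1}{2}$)
$k{\left(q,x \right)} = -5 + x$
$k{\left(W{\left(0,-3 \right)},U{\left(-1 \right)} \right)} 44 = \left(-5 + \frac{1}{2}\right) 44 = \left(- \frac{9}{2}\right) 44 = -198$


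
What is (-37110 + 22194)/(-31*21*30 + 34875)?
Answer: -452/465 ≈ -0.97204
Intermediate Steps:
(-37110 + 22194)/(-31*21*30 + 34875) = -14916/(-651*30 + 34875) = -14916/(-19530 + 34875) = -14916/15345 = -14916*1/15345 = -452/465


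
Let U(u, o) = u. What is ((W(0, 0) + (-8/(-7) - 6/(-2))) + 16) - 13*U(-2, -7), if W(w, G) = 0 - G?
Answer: 323/7 ≈ 46.143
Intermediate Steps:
W(w, G) = -G
((W(0, 0) + (-8/(-7) - 6/(-2))) + 16) - 13*U(-2, -7) = ((-1*0 + (-8/(-7) - 6/(-2))) + 16) - 13*(-2) = ((0 + (-8*(-⅐) - 6*(-½))) + 16) + 26 = ((0 + (8/7 + 3)) + 16) + 26 = ((0 + 29/7) + 16) + 26 = (29/7 + 16) + 26 = 141/7 + 26 = 323/7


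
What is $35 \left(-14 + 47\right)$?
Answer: $1155$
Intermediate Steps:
$35 \left(-14 + 47\right) = 35 \cdot 33 = 1155$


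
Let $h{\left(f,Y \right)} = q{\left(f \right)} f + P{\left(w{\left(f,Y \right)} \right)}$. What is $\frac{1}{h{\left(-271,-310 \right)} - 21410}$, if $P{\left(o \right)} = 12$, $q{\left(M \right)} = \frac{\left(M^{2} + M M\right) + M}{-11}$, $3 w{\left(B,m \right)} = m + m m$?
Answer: $\frac{11}{39496203} \approx 2.7851 \cdot 10^{-7}$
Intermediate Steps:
$w{\left(B,m \right)} = \frac{m}{3} + \frac{m^{2}}{3}$ ($w{\left(B,m \right)} = \frac{m + m m}{3} = \frac{m + m^{2}}{3} = \frac{m}{3} + \frac{m^{2}}{3}$)
$q{\left(M \right)} = - \frac{2 M^{2}}{11} - \frac{M}{11}$ ($q{\left(M \right)} = \left(\left(M^{2} + M^{2}\right) + M\right) \left(- \frac{1}{11}\right) = \left(2 M^{2} + M\right) \left(- \frac{1}{11}\right) = \left(M + 2 M^{2}\right) \left(- \frac{1}{11}\right) = - \frac{2 M^{2}}{11} - \frac{M}{11}$)
$h{\left(f,Y \right)} = 12 - \frac{f^{2} \left(1 + 2 f\right)}{11}$ ($h{\left(f,Y \right)} = - \frac{f \left(1 + 2 f\right)}{11} f + 12 = - \frac{f^{2} \left(1 + 2 f\right)}{11} + 12 = 12 - \frac{f^{2} \left(1 + 2 f\right)}{11}$)
$\frac{1}{h{\left(-271,-310 \right)} - 21410} = \frac{1}{\left(12 - \frac{2 \left(-271\right)^{3}}{11} - \frac{\left(-271\right)^{2}}{11}\right) - 21410} = \frac{1}{\left(12 - - \frac{39805022}{11} - \frac{73441}{11}\right) - 21410} = \frac{1}{\left(12 + \frac{39805022}{11} - \frac{73441}{11}\right) - 21410} = \frac{1}{\frac{39731713}{11} - 21410} = \frac{1}{\frac{39496203}{11}} = \frac{11}{39496203}$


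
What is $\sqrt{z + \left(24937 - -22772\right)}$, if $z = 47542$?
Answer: $\sqrt{95251} \approx 308.63$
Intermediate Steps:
$\sqrt{z + \left(24937 - -22772\right)} = \sqrt{47542 + \left(24937 - -22772\right)} = \sqrt{47542 + \left(24937 + 22772\right)} = \sqrt{47542 + 47709} = \sqrt{95251}$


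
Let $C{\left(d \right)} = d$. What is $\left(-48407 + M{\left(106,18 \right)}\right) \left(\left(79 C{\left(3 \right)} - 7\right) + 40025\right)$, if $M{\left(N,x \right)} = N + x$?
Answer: $-1943632165$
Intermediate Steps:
$\left(-48407 + M{\left(106,18 \right)}\right) \left(\left(79 C{\left(3 \right)} - 7\right) + 40025\right) = \left(-48407 + \left(106 + 18\right)\right) \left(\left(79 \cdot 3 - 7\right) + 40025\right) = \left(-48407 + 124\right) \left(\left(237 - 7\right) + 40025\right) = - 48283 \left(230 + 40025\right) = \left(-48283\right) 40255 = -1943632165$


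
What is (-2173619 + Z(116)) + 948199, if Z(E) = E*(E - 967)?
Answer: -1324136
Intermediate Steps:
Z(E) = E*(-967 + E)
(-2173619 + Z(116)) + 948199 = (-2173619 + 116*(-967 + 116)) + 948199 = (-2173619 + 116*(-851)) + 948199 = (-2173619 - 98716) + 948199 = -2272335 + 948199 = -1324136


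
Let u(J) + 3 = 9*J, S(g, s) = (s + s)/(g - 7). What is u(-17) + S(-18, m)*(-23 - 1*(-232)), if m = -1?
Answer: -3482/25 ≈ -139.28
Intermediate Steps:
S(g, s) = 2*s/(-7 + g) (S(g, s) = (2*s)/(-7 + g) = 2*s/(-7 + g))
u(J) = -3 + 9*J
u(-17) + S(-18, m)*(-23 - 1*(-232)) = (-3 + 9*(-17)) + (2*(-1)/(-7 - 18))*(-23 - 1*(-232)) = (-3 - 153) + (2*(-1)/(-25))*(-23 + 232) = -156 + (2*(-1)*(-1/25))*209 = -156 + (2/25)*209 = -156 + 418/25 = -3482/25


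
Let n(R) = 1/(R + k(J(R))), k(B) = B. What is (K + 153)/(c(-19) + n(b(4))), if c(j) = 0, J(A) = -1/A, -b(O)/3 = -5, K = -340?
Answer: -41888/15 ≈ -2792.5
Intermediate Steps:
b(O) = 15 (b(O) = -3*(-5) = 15)
n(R) = 1/(R - 1/R)
(K + 153)/(c(-19) + n(b(4))) = (-340 + 153)/(0 + 15/(-1 + 15**2)) = -187/(0 + 15/(-1 + 225)) = -187/(0 + 15/224) = -187/15/224 = -187*224/15 = -41888/15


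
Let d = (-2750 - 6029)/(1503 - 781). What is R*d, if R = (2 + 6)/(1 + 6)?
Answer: -35116/2527 ≈ -13.896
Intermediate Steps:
d = -8779/722 ≈ -12.159
R = 8/7 ≈ 1.1429
R*d = (8/7)*(-8779/722) = -35116/2527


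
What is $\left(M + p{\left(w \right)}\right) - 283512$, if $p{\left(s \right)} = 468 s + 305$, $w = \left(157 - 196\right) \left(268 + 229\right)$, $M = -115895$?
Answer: $-9470346$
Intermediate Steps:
$w = -19383$ ($w = \left(-39\right) 497 = -19383$)
$p{\left(s \right)} = 305 + 468 s$
$\left(M + p{\left(w \right)}\right) - 283512 = \left(-115895 + \left(305 + 468 \left(-19383\right)\right)\right) - 283512 = \left(-115895 + \left(305 - 9071244\right)\right) - 283512 = \left(-115895 - 9070939\right) - 283512 = -9186834 - 283512 = -9470346$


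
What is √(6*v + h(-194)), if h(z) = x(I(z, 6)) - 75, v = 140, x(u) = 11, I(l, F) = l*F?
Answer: 2*√194 ≈ 27.857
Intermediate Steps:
I(l, F) = F*l
h(z) = -64 (h(z) = 11 - 75 = -64)
√(6*v + h(-194)) = √(6*140 - 64) = √(840 - 64) = √776 = 2*√194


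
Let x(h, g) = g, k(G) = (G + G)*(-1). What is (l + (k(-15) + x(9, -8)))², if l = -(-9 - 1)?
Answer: 1024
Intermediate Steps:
k(G) = -2*G (k(G) = (2*G)*(-1) = -2*G)
l = 10 (l = -1*(-10) = 10)
(l + (k(-15) + x(9, -8)))² = (10 + (-2*(-15) - 8))² = (10 + (30 - 8))² = (10 + 22)² = 32² = 1024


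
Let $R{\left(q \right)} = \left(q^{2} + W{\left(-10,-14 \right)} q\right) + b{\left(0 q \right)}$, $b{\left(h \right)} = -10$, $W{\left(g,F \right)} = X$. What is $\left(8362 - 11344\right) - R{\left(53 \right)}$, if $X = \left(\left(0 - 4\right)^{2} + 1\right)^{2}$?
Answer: $-21098$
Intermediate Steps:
$X = 289$ ($X = \left(\left(-4\right)^{2} + 1\right)^{2} = \left(16 + 1\right)^{2} = 17^{2} = 289$)
$W{\left(g,F \right)} = 289$
$R{\left(q \right)} = -10 + q^{2} + 289 q$ ($R{\left(q \right)} = \left(q^{2} + 289 q\right) - 10 = -10 + q^{2} + 289 q$)
$\left(8362 - 11344\right) - R{\left(53 \right)} = \left(8362 - 11344\right) - \left(-10 + 53^{2} + 289 \cdot 53\right) = \left(8362 - 11344\right) - \left(-10 + 2809 + 15317\right) = -2982 - 18116 = -21098$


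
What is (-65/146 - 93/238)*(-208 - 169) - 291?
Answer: 209857/8687 ≈ 24.158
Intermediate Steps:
(-65/146 - 93/238)*(-208 - 169) - 291 = (-65*1/146 - 93*1/238)*(-377) - 291 = (-65/146 - 93/238)*(-377) - 291 = -7262/8687*(-377) - 291 = 2737774/8687 - 291 = 209857/8687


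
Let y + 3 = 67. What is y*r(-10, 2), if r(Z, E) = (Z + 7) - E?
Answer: -320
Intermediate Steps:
y = 64 (y = -3 + 67 = 64)
r(Z, E) = 7 + Z - E (r(Z, E) = (7 + Z) - E = 7 + Z - E)
y*r(-10, 2) = 64*(7 - 10 - 1*2) = 64*(7 - 10 - 2) = 64*(-5) = -320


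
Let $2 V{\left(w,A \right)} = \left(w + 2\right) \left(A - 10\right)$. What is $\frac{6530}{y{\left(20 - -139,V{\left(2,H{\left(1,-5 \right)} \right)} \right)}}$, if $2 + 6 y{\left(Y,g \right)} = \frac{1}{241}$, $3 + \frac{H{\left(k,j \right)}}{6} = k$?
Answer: $- \frac{9442380}{481} \approx -19631.0$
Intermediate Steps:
$H{\left(k,j \right)} = -18 + 6 k$
$V{\left(w,A \right)} = \frac{\left(-10 + A\right) \left(2 + w\right)}{2}$ ($V{\left(w,A \right)} = \frac{\left(w + 2\right) \left(A - 10\right)}{2} = \frac{\left(2 + w\right) \left(-10 + A\right)}{2} = \frac{\left(-10 + A\right) \left(2 + w\right)}{2}$)
$y{\left(Y,g \right)} = - \frac{481}{1446}$ ($y{\left(Y,g \right)} = - \frac{1}{3} + \frac{1}{6 \cdot 241} = - \frac{1}{3} + \frac{1}{6} \cdot \frac{1}{241} = - \frac{1}{3} + \frac{1}{1446} = - \frac{481}{1446}$)
$\frac{6530}{y{\left(20 - -139,V{\left(2,H{\left(1,-5 \right)} \right)} \right)}} = \frac{6530}{- \frac{481}{1446}} = 6530 \left(- \frac{1446}{481}\right) = - \frac{9442380}{481}$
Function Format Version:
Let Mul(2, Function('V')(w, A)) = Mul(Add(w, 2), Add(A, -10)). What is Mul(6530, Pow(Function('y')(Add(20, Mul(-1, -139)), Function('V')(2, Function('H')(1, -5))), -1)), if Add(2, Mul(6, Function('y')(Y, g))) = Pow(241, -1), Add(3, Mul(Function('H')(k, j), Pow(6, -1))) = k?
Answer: Rational(-9442380, 481) ≈ -19631.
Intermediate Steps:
Function('H')(k, j) = Add(-18, Mul(6, k))
Function('V')(w, A) = Mul(Rational(1, 2), Add(-10, A), Add(2, w)) (Function('V')(w, A) = Mul(Rational(1, 2), Mul(Add(w, 2), Add(A, -10))) = Mul(Rational(1, 2), Mul(Add(2, w), Add(-10, A))) = Mul(Rational(1, 2), Mul(Add(-10, A), Add(2, w))) = Mul(Rational(1, 2), Add(-10, A), Add(2, w)))
Function('y')(Y, g) = Rational(-481, 1446) (Function('y')(Y, g) = Add(Rational(-1, 3), Mul(Rational(1, 6), Pow(241, -1))) = Add(Rational(-1, 3), Mul(Rational(1, 6), Rational(1, 241))) = Add(Rational(-1, 3), Rational(1, 1446)) = Rational(-481, 1446))
Mul(6530, Pow(Function('y')(Add(20, Mul(-1, -139)), Function('V')(2, Function('H')(1, -5))), -1)) = Mul(6530, Pow(Rational(-481, 1446), -1)) = Mul(6530, Rational(-1446, 481)) = Rational(-9442380, 481)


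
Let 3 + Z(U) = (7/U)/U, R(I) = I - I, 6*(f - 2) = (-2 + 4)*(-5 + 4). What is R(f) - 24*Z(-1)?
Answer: -96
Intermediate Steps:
f = 5/3 (f = 2 + ((-2 + 4)*(-5 + 4))/6 = 2 + (2*(-1))/6 = 2 + (⅙)*(-2) = 2 - ⅓ = 5/3 ≈ 1.6667)
R(I) = 0
Z(U) = -3 + 7/U² (Z(U) = -3 + (7/U)/U = -3 + 7/U²)
R(f) - 24*Z(-1) = 0 - 24*(-3 + 7/(-1)²) = 0 - 24*(-3 + 7*1) = 0 - 24*(-3 + 7) = 0 - 24*4 = 0 - 96 = -96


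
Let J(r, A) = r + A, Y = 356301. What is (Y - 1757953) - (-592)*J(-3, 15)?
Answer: -1394548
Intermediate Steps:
J(r, A) = A + r
(Y - 1757953) - (-592)*J(-3, 15) = (356301 - 1757953) - (-592)*(15 - 3) = -1401652 - (-592)*12 = -1401652 - 1*(-7104) = -1401652 + 7104 = -1394548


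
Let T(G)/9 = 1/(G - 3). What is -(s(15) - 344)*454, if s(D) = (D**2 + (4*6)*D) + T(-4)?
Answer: -761812/7 ≈ -1.0883e+5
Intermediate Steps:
T(G) = 9/(-3 + G) (T(G) = 9/(G - 3) = 9/(-3 + G))
s(D) = -9/7 + D**2 + 24*D (s(D) = (D**2 + (4*6)*D) + 9/(-3 - 4) = (D**2 + 24*D) + 9/(-7) = (D**2 + 24*D) + 9*(-1/7) = (D**2 + 24*D) - 9/7 = -9/7 + D**2 + 24*D)
-(s(15) - 344)*454 = -((-9/7 + 15**2 + 24*15) - 344)*454 = -((-9/7 + 225 + 360) - 344)*454 = -(4086/7 - 344)*454 = -1678*454/7 = -1*761812/7 = -761812/7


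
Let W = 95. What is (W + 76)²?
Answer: 29241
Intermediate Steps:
(W + 76)² = (95 + 76)² = 171² = 29241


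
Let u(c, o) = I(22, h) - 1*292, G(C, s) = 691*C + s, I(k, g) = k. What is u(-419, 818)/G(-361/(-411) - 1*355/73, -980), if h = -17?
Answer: 4050405/56006686 ≈ 0.072320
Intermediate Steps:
G(C, s) = s + 691*C
u(c, o) = -270 (u(c, o) = 22 - 1*292 = 22 - 292 = -270)
u(-419, 818)/G(-361/(-411) - 1*355/73, -980) = -270/(-980 + 691*(-361/(-411) - 1*355/73)) = -270/(-980 + 691*(-361*(-1/411) - 355*1/73)) = -270/(-980 + 691*(361/411 - 355/73)) = -270/(-980 + 691*(-119552/30003)) = -270/(-980 - 82610432/30003) = -270/(-112013372/30003) = -270*(-30003/112013372) = 4050405/56006686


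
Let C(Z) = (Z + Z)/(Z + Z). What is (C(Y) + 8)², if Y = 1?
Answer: 81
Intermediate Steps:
C(Z) = 1 (C(Z) = (2*Z)/((2*Z)) = (2*Z)*(1/(2*Z)) = 1)
(C(Y) + 8)² = (1 + 8)² = 9² = 81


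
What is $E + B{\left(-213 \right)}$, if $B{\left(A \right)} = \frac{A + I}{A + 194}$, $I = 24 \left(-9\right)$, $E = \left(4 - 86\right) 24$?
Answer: $- \frac{36963}{19} \approx -1945.4$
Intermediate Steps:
$E = -1968$ ($E = \left(-82\right) 24 = -1968$)
$I = -216$
$B{\left(A \right)} = \frac{-216 + A}{194 + A}$ ($B{\left(A \right)} = \frac{A - 216}{A + 194} = \frac{-216 + A}{194 + A}$)
$E + B{\left(-213 \right)} = -1968 + \frac{-216 - 213}{194 - 213} = -1968 + \frac{1}{-19} \left(-429\right) = -1968 - - \frac{429}{19} = -1968 + \frac{429}{19} = - \frac{36963}{19}$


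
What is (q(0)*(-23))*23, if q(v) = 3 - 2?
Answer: -529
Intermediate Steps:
q(v) = 1
(q(0)*(-23))*23 = (1*(-23))*23 = -23*23 = -529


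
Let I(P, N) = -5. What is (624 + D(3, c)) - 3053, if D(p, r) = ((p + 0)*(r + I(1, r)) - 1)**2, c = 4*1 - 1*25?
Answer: 3812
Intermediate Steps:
c = -21 (c = 4 - 25 = -21)
D(p, r) = (-1 + p*(-5 + r))**2 (D(p, r) = ((p + 0)*(r - 5) - 1)**2 = (p*(-5 + r) - 1)**2 = (-1 + p*(-5 + r))**2)
(624 + D(3, c)) - 3053 = (624 + (-1 - 5*3 + 3*(-21))**2) - 3053 = (624 + (-1 - 15 - 63)**2) - 3053 = (624 + (-79)**2) - 3053 = (624 + 6241) - 3053 = 6865 - 3053 = 3812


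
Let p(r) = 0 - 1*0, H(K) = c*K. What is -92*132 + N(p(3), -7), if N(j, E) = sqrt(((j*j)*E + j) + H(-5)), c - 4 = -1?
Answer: -12144 + I*sqrt(15) ≈ -12144.0 + 3.873*I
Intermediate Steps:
c = 3 (c = 4 - 1 = 3)
H(K) = 3*K
p(r) = 0 (p(r) = 0 + 0 = 0)
N(j, E) = sqrt(-15 + j + E*j**2) (N(j, E) = sqrt(((j*j)*E + j) + 3*(-5)) = sqrt((j**2*E + j) - 15) = sqrt((E*j**2 + j) - 15) = sqrt((j + E*j**2) - 15) = sqrt(-15 + j + E*j**2))
-92*132 + N(p(3), -7) = -92*132 + sqrt(-15 + 0 - 7*0**2) = -12144 + sqrt(-15 + 0 - 7*0) = -12144 + sqrt(-15 + 0 + 0) = -12144 + sqrt(-15) = -12144 + I*sqrt(15)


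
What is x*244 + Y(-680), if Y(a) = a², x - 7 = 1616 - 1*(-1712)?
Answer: 1276140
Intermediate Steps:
x = 3335 (x = 7 + (1616 - 1*(-1712)) = 7 + (1616 + 1712) = 7 + 3328 = 3335)
x*244 + Y(-680) = 3335*244 + (-680)² = 813740 + 462400 = 1276140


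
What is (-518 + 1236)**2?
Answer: 515524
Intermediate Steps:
(-518 + 1236)**2 = 718**2 = 515524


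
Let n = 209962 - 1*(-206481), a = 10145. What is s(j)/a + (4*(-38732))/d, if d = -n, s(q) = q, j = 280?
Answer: 337669720/844962847 ≈ 0.39963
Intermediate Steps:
n = 416443 (n = 209962 + 206481 = 416443)
d = -416443 (d = -1*416443 = -416443)
s(j)/a + (4*(-38732))/d = 280/10145 + (4*(-38732))/(-416443) = 280*(1/10145) - 154928*(-1/416443) = 56/2029 + 154928/416443 = 337669720/844962847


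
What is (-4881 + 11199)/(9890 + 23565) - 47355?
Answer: -1584255207/33455 ≈ -47355.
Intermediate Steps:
(-4881 + 11199)/(9890 + 23565) - 47355 = 6318/33455 - 47355 = -1584255207/33455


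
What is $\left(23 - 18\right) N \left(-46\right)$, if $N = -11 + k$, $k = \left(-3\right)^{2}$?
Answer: $460$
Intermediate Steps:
$k = 9$
$N = -2$ ($N = -11 + 9 = -2$)
$\left(23 - 18\right) N \left(-46\right) = \left(23 - 18\right) \left(-2\right) \left(-46\right) = 5 \left(-2\right) \left(-46\right) = \left(-10\right) \left(-46\right) = 460$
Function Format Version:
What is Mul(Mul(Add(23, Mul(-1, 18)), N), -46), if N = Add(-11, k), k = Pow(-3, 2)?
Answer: 460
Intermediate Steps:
k = 9
N = -2 (N = Add(-11, 9) = -2)
Mul(Mul(Add(23, Mul(-1, 18)), N), -46) = Mul(Mul(Add(23, Mul(-1, 18)), -2), -46) = Mul(Mul(Add(23, -18), -2), -46) = Mul(Mul(5, -2), -46) = Mul(-10, -46) = 460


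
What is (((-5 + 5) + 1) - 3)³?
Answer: -8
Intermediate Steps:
(((-5 + 5) + 1) - 3)³ = ((0 + 1) - 3)³ = (1 - 3)³ = (-2)³ = -8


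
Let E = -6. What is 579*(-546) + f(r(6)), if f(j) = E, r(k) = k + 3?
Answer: -316140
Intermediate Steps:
r(k) = 3 + k
f(j) = -6
579*(-546) + f(r(6)) = 579*(-546) - 6 = -316134 - 6 = -316140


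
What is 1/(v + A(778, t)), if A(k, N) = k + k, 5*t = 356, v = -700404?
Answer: -1/698848 ≈ -1.4309e-6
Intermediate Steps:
t = 356/5 (t = (1/5)*356 = 356/5 ≈ 71.200)
A(k, N) = 2*k
1/(v + A(778, t)) = 1/(-700404 + 2*778) = 1/(-700404 + 1556) = 1/(-698848) = -1/698848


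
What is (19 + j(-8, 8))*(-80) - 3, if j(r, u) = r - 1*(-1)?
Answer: -963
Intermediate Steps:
j(r, u) = 1 + r (j(r, u) = r + 1 = 1 + r)
(19 + j(-8, 8))*(-80) - 3 = (19 + (1 - 8))*(-80) - 3 = (19 - 7)*(-80) - 3 = 12*(-80) - 3 = -960 - 3 = -963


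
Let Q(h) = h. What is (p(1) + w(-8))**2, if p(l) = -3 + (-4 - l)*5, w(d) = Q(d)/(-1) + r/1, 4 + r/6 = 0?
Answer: 1936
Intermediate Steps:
r = -24 (r = -24 + 6*0 = -24 + 0 = -24)
w(d) = -24 - d (w(d) = d/(-1) - 24/1 = d*(-1) - 24*1 = -d - 24 = -24 - d)
p(l) = -23 - 5*l (p(l) = -3 + (-20 - 5*l) = -23 - 5*l)
(p(1) + w(-8))**2 = ((-23 - 5*1) + (-24 - 1*(-8)))**2 = ((-23 - 5) + (-24 + 8))**2 = (-28 - 16)**2 = (-44)**2 = 1936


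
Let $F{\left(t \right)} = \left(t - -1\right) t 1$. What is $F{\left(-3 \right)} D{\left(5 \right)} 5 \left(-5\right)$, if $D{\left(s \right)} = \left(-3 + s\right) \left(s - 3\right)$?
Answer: $-600$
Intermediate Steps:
$D{\left(s \right)} = \left(-3 + s\right)^{2}$ ($D{\left(s \right)} = \left(-3 + s\right) \left(-3 + s\right) = \left(-3 + s\right)^{2}$)
$F{\left(t \right)} = t \left(1 + t\right)$ ($F{\left(t \right)} = \left(t + 1\right) t 1 = \left(1 + t\right) t 1 = t \left(1 + t\right) 1 = t \left(1 + t\right)$)
$F{\left(-3 \right)} D{\left(5 \right)} 5 \left(-5\right) = - 3 \left(1 - 3\right) \left(-3 + 5\right)^{2} \cdot 5 \left(-5\right) = \left(-3\right) \left(-2\right) 2^{2} \cdot 5 \left(-5\right) = 6 \cdot 4 \cdot 5 \left(-5\right) = 6 \cdot 20 \left(-5\right) = 6 \left(-100\right) = -600$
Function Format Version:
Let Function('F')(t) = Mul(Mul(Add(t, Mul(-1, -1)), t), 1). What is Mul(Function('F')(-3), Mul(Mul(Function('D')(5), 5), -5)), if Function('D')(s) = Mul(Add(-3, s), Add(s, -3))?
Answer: -600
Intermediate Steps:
Function('D')(s) = Pow(Add(-3, s), 2) (Function('D')(s) = Mul(Add(-3, s), Add(-3, s)) = Pow(Add(-3, s), 2))
Function('F')(t) = Mul(t, Add(1, t)) (Function('F')(t) = Mul(Mul(Add(t, 1), t), 1) = Mul(Mul(Add(1, t), t), 1) = Mul(Mul(t, Add(1, t)), 1) = Mul(t, Add(1, t)))
Mul(Function('F')(-3), Mul(Mul(Function('D')(5), 5), -5)) = Mul(Mul(-3, Add(1, -3)), Mul(Mul(Pow(Add(-3, 5), 2), 5), -5)) = Mul(Mul(-3, -2), Mul(Mul(Pow(2, 2), 5), -5)) = Mul(6, Mul(Mul(4, 5), -5)) = Mul(6, Mul(20, -5)) = Mul(6, -100) = -600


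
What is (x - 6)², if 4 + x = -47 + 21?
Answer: 1296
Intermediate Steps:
x = -30 (x = -4 + (-47 + 21) = -4 - 26 = -30)
(x - 6)² = (-30 - 6)² = (-36)² = 1296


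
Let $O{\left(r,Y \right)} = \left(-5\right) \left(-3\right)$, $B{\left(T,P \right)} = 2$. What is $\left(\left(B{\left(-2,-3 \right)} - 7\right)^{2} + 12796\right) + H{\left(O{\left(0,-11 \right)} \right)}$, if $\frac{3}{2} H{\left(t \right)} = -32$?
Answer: $\frac{38399}{3} \approx 12800.0$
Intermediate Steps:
$O{\left(r,Y \right)} = 15$
$H{\left(t \right)} = - \frac{64}{3}$ ($H{\left(t \right)} = \frac{2}{3} \left(-32\right) = - \frac{64}{3}$)
$\left(\left(B{\left(-2,-3 \right)} - 7\right)^{2} + 12796\right) + H{\left(O{\left(0,-11 \right)} \right)} = \left(\left(2 - 7\right)^{2} + 12796\right) - \frac{64}{3} = \left(\left(-5\right)^{2} + 12796\right) - \frac{64}{3} = \left(25 + 12796\right) - \frac{64}{3} = 12821 - \frac{64}{3} = \frac{38399}{3}$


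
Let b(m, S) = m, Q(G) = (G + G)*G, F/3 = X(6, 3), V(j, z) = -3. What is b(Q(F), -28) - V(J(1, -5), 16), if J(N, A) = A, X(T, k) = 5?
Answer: 453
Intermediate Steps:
F = 15 (F = 3*5 = 15)
Q(G) = 2*G² (Q(G) = (2*G)*G = 2*G²)
b(Q(F), -28) - V(J(1, -5), 16) = 2*15² - 1*(-3) = 2*225 + 3 = 450 + 3 = 453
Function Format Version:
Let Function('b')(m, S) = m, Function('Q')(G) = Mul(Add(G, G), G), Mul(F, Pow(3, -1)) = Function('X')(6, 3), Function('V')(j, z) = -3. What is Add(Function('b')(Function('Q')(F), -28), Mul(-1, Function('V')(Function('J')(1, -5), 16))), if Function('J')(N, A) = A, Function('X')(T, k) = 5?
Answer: 453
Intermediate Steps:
F = 15 (F = Mul(3, 5) = 15)
Function('Q')(G) = Mul(2, Pow(G, 2)) (Function('Q')(G) = Mul(Mul(2, G), G) = Mul(2, Pow(G, 2)))
Add(Function('b')(Function('Q')(F), -28), Mul(-1, Function('V')(Function('J')(1, -5), 16))) = Add(Mul(2, Pow(15, 2)), Mul(-1, -3)) = Add(Mul(2, 225), 3) = Add(450, 3) = 453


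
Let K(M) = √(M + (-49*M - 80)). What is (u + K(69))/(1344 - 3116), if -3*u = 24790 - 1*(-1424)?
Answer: 4369/886 - 2*I*√53/443 ≈ 4.9312 - 0.032867*I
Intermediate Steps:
u = -8738 (u = -(24790 - 1*(-1424))/3 = -(24790 + 1424)/3 = -⅓*26214 = -8738)
K(M) = √(-80 - 48*M) (K(M) = √(M + (-80 - 49*M)) = √(-80 - 48*M))
(u + K(69))/(1344 - 3116) = (-8738 + 4*√(-5 - 3*69))/(1344 - 3116) = (-8738 + 4*√(-5 - 207))/(-1772) = (-8738 + 4*√(-212))*(-1/1772) = (-8738 + 4*(2*I*√53))*(-1/1772) = (-8738 + 8*I*√53)*(-1/1772) = 4369/886 - 2*I*√53/443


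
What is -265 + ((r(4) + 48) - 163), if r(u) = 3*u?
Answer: -368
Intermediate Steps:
-265 + ((r(4) + 48) - 163) = -265 + ((3*4 + 48) - 163) = -265 + ((12 + 48) - 163) = -265 + (60 - 163) = -265 - 103 = -368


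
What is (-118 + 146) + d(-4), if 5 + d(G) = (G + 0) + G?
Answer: 15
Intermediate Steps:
d(G) = -5 + 2*G (d(G) = -5 + ((G + 0) + G) = -5 + (G + G) = -5 + 2*G)
(-118 + 146) + d(-4) = (-118 + 146) + (-5 + 2*(-4)) = 28 + (-5 - 8) = 28 - 13 = 15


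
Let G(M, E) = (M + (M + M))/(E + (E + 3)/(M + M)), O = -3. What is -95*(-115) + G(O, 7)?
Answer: 174773/16 ≈ 10923.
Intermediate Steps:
G(M, E) = 3*M/(E + (3 + E)/(2*M)) (G(M, E) = (M + 2*M)/(E + (3 + E)/((2*M))) = (3*M)/(E + (3 + E)*(1/(2*M))) = (3*M)/(E + (3 + E)/(2*M)) = 3*M/(E + (3 + E)/(2*M)))
-95*(-115) + G(O, 7) = -95*(-115) + 6*(-3)**2/(3 + 7 + 2*7*(-3)) = 10925 + 6*9/(3 + 7 - 42) = 10925 + 6*9/(-32) = 10925 + 6*9*(-1/32) = 10925 - 27/16 = 174773/16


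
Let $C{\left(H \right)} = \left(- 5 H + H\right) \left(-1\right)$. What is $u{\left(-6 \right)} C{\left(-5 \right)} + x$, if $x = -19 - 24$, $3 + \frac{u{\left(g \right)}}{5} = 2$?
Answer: $57$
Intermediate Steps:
$u{\left(g \right)} = -5$ ($u{\left(g \right)} = -15 + 5 \cdot 2 = -15 + 10 = -5$)
$x = -43$ ($x = -19 - 24 = -43$)
$C{\left(H \right)} = 4 H$ ($C{\left(H \right)} = - 4 H \left(-1\right) = 4 H$)
$u{\left(-6 \right)} C{\left(-5 \right)} + x = - 5 \cdot 4 \left(-5\right) - 43 = \left(-5\right) \left(-20\right) - 43 = 100 - 43 = 57$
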